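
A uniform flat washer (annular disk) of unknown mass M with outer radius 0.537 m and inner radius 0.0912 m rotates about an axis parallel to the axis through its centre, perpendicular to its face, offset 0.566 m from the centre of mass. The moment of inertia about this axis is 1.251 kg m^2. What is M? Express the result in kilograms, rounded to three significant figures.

I = I_cm + Md² = (1/2)M(R²+r²) + Md² = M·[0.5·[(0.537)² + (0.0912)²] + (0.566)²] = M·0.4687.
So M = 1.251 / 0.4687 = 2.6691 kg.

2.67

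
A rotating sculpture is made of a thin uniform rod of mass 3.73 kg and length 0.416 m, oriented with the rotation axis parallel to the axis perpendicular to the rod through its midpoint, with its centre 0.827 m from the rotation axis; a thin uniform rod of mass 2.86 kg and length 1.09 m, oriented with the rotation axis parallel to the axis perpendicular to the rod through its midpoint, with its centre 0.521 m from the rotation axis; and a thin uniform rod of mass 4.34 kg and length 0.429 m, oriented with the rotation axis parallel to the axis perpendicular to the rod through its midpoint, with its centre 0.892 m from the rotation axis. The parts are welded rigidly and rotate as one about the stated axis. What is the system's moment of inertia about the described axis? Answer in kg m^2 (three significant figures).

7.18

Thin rod: I_cm = (1/12)ML² = (1/12)(3.73)(0.416)² = 0.053792 kg m^2; centre at d = 0.827 m, so the parallel axis theorem gives I = 0.053792 + (3.73)(0.827)² = 2.6048 kg m^2.
Thin rod: I_cm = (1/12)ML² = (1/12)(2.86)(1.09)² = 0.28316 kg m^2; centre at d = 0.521 m, so the parallel axis theorem gives I = 0.28316 + (2.86)(0.521)² = 1.0595 kg m^2.
Thin rod: I_cm = (1/12)ML² = (1/12)(4.34)(0.429)² = 0.066561 kg m^2; centre at d = 0.892 m, so the parallel axis theorem gives I = 0.066561 + (4.34)(0.892)² = 3.5197 kg m^2.
Total I = 2.6048 + 1.0595 + 3.5197 = 7.1841 kg m^2.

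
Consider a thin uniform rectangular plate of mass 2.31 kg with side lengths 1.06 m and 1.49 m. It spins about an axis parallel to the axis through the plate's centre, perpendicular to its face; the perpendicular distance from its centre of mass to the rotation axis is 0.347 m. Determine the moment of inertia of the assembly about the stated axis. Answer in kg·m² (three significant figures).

0.922

I_cm = (1/12)M(a²+b²) = (1/12)(2.31)[(1.06)² + (1.49)²] = 0.64366 kg·m²; centre at d = 0.347 m, so the parallel axis theorem gives I = 0.64366 + (2.31)(0.347)² = 0.92181 kg·m².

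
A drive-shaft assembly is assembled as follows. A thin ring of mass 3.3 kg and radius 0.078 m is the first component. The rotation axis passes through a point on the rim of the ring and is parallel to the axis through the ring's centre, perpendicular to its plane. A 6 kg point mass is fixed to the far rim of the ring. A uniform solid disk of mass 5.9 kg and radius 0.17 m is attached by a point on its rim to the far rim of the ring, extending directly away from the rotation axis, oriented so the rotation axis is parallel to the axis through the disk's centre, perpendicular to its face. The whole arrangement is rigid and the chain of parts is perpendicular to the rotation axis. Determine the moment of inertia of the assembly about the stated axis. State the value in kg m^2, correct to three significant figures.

Thin ring: I_cm = MR² = (3.3)(0.078)² = 0.020077 kg m^2; centre at d = 0.078 m, so the parallel axis theorem gives I = 0.020077 + (3.3)(0.078)² = 0.040154 kg m^2.
Point mass: I_cm = 0; centre at d = 0.078 + 0.078 = 0.156 m, so the parallel axis theorem gives I = 0 + (6)(0.156)² = 0.14602 kg m^2.
Solid disk: I_cm = (1/2)MR² = (1/2)(5.9)(0.17)² = 0.085255 kg m^2; centre at d = 0.078 + 0.078 + 0.17 = 0.326 m, so the parallel axis theorem gives I = 0.085255 + (5.9)(0.326)² = 0.71228 kg m^2.
Total I = 0.040154 + 0.14602 + 0.71228 = 0.89845 kg m^2.

0.898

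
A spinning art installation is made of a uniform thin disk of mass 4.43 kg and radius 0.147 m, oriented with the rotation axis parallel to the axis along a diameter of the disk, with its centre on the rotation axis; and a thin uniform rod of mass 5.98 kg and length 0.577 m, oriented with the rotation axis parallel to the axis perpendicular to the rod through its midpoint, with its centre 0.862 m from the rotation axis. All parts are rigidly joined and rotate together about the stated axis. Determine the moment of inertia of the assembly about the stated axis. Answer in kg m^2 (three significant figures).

4.63

Thin disk: I_cm = (1/4)MR² = (1/4)(4.43)(0.147)² = 0.023932 kg m^2; axis through the centre, so I = 0.023932 kg m^2.
Thin rod: I_cm = (1/12)ML² = (1/12)(5.98)(0.577)² = 0.16591 kg m^2; centre at d = 0.862 m, so the parallel axis theorem gives I = 0.16591 + (5.98)(0.862)² = 4.6093 kg m^2.
Total I = 0.023932 + 4.6093 = 4.6332 kg m^2.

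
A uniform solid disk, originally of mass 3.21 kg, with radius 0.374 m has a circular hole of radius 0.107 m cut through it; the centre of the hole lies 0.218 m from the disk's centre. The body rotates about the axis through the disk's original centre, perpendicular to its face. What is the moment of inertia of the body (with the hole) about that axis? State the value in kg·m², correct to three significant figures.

0.211

Unpierced body about its centre: I₀ = (1/2)MR² = (1/2)(3.21)(0.374)² = 0.2245 kg·m².
The removed disk has mass m = M·(r/R)² = (3.21)(0.107/0.374)² = 0.26274 kg (same uniform areal density).
Its moment of inertia about the rotation axis (parallel-axis theorem): I_hole = (1/2)mr² + md² = (1/2)(0.26274)(0.107)² + (0.26274)(0.218)² = 0.013991 kg·m².
Treating the hole as negative mass, I = I₀ − I_hole = 0.2245 − 0.013991 = 0.21051 kg·m².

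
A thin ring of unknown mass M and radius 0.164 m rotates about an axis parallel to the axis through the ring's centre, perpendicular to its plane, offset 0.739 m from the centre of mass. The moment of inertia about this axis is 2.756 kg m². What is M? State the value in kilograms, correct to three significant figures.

I = I_cm + Md² = MR² + Md² = M·[1·(0.164)² + (0.739)²] = M·0.57302.
So M = 2.756 / 0.57302 = 4.8096 kg.

4.81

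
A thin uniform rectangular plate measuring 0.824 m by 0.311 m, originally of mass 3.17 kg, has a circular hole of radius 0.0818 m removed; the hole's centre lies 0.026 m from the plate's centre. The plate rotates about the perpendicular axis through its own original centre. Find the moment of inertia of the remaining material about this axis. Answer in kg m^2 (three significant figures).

0.204

Unpierced body about its centre: I₀ = (1/12)M(a²+b²) = (1/12)(3.17)[(0.824)² + (0.311)²] = 0.20491 kg m^2.
The removed disk has mass m = M·πr²/(ab) = (3.17)·π(0.0818)²/(0.824·0.311) = 0.26003 kg (same uniform areal density).
Its moment of inertia about the rotation axis (parallel-axis theorem): I_hole = (1/2)mr² + md² = (1/2)(0.26003)(0.0818)² + (0.26003)(0.026)² = 0.0010458 kg m^2.
Treating the hole as negative mass, I = I₀ − I_hole = 0.20491 − 0.0010458 = 0.20387 kg m^2.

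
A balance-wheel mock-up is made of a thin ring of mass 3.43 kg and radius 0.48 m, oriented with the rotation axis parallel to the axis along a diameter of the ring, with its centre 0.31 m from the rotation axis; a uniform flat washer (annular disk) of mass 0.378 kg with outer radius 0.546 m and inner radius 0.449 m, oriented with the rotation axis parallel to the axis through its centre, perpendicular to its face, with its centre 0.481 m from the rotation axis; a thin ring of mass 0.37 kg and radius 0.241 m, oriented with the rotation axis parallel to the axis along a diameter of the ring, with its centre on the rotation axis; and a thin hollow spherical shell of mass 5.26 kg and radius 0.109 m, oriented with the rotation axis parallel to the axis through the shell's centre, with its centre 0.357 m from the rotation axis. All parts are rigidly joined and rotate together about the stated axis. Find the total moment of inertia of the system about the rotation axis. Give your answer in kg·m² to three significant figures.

1.63

Thin ring: I_cm = (1/2)MR² = (1/2)(3.43)(0.48)² = 0.39514 kg·m²; centre at d = 0.31 m, so the parallel axis theorem gives I = 0.39514 + (3.43)(0.31)² = 0.72476 kg·m².
Annular disk: I_cm = (1/2)M(R²+r²) = (1/2)(0.378)[(0.546)² + (0.449)²] = 0.094447 kg·m²; centre at d = 0.481 m, so the parallel axis theorem gives I = 0.094447 + (0.378)(0.481)² = 0.1819 kg·m².
Thin ring: I_cm = (1/2)MR² = (1/2)(0.37)(0.241)² = 0.010745 kg·m²; axis through the centre, so I = 0.010745 kg·m².
Spherical shell: I_cm = (2/3)MR² = (2/3)(5.26)(0.109)² = 0.041663 kg·m²; centre at d = 0.357 m, so the parallel axis theorem gives I = 0.041663 + (5.26)(0.357)² = 0.71204 kg·m².
Total I = 0.72476 + 0.1819 + 0.010745 + 0.71204 = 1.6294 kg·m².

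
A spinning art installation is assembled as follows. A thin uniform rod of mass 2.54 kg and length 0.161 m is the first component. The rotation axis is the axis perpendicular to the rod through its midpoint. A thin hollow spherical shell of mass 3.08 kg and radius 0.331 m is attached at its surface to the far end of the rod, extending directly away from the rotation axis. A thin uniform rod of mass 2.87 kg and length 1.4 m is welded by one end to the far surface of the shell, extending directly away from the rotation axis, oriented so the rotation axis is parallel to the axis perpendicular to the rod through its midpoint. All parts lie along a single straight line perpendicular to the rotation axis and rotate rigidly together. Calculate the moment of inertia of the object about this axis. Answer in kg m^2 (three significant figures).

7.19

Thin rod: I_cm = (1/12)ML² = (1/12)(2.54)(0.161)² = 0.0054866 kg m^2; axis through the centre, so I = 0.0054866 kg m^2.
Spherical shell: I_cm = (2/3)MR² = (2/3)(3.08)(0.331)² = 0.22497 kg m^2; centre at d = 0.0805 + 0.331 = 0.4115 m, so the parallel axis theorem gives I = 0.22497 + (3.08)(0.4115)² = 0.74651 kg m^2.
Thin rod: I_cm = (1/12)ML² = (1/12)(2.87)(1.4)² = 0.46877 kg m^2; centre at d = 0.0805 + 0.331 + 0.331 + 0.7 = 1.4425 m, so the parallel axis theorem gives I = 0.46877 + (2.87)(1.4425)² = 6.4407 kg m^2.
Total I = 0.0054866 + 0.74651 + 6.4407 = 7.1927 kg m^2.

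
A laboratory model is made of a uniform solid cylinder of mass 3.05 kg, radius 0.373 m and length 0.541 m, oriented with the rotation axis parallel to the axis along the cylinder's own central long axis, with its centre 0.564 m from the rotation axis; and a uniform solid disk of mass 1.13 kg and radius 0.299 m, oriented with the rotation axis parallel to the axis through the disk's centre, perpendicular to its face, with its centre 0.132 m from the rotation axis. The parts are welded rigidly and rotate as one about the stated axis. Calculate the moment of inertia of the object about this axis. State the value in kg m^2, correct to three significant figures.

1.25

Solid cylinder: I_cm = (1/2)MR² = (1/2)(3.05)(0.373)² = 0.21217 kg m^2; centre at d = 0.564 m, so the parallel axis theorem gives I = 0.21217 + (3.05)(0.564)² = 1.1824 kg m^2.
Solid disk: I_cm = (1/2)MR² = (1/2)(1.13)(0.299)² = 0.050512 kg m^2; centre at d = 0.132 m, so the parallel axis theorem gives I = 0.050512 + (1.13)(0.132)² = 0.070201 kg m^2.
Total I = 1.1824 + 0.070201 = 1.2526 kg m^2.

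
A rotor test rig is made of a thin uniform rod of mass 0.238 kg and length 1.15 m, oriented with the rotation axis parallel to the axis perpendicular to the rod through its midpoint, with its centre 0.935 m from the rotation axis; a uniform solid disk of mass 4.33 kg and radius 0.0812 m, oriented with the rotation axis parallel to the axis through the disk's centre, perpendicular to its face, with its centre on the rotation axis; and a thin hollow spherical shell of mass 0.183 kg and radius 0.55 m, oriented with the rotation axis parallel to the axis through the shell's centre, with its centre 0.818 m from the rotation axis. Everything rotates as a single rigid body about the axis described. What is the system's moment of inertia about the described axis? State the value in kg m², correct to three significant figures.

Thin rod: I_cm = (1/12)ML² = (1/12)(0.238)(1.15)² = 0.02623 kg m²; centre at d = 0.935 m, so I = I_cm + Md² gives I = 0.02623 + (0.238)(0.935)² = 0.2343 kg m².
Solid disk: I_cm = (1/2)MR² = (1/2)(4.33)(0.0812)² = 0.014275 kg m²; axis through the centre, so I = 0.014275 kg m².
Spherical shell: I_cm = (2/3)MR² = (2/3)(0.183)(0.55)² = 0.036905 kg m²; centre at d = 0.818 m, so I = I_cm + Md² gives I = 0.036905 + (0.183)(0.818)² = 0.15935 kg m².
Total I = 0.2343 + 0.014275 + 0.15935 = 0.40792 kg m².

0.408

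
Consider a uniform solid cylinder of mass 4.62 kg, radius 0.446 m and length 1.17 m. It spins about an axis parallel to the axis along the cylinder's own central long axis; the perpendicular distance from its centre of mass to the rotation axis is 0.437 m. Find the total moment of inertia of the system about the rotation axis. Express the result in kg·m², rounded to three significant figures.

I_cm = (1/2)MR² = (1/2)(4.62)(0.446)² = 0.4595 kg·m²; centre at d = 0.437 m, so I = I_cm + Md² gives I = 0.4595 + (4.62)(0.437)² = 1.3418 kg·m².

1.34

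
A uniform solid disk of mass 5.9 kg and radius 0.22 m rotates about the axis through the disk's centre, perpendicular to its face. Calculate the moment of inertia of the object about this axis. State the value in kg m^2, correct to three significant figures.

0.143

I_cm = (1/2)MR² = (1/2)(5.9)(0.22)² = 0.14278 kg m^2; axis through the centre, so I = 0.14278 kg m^2.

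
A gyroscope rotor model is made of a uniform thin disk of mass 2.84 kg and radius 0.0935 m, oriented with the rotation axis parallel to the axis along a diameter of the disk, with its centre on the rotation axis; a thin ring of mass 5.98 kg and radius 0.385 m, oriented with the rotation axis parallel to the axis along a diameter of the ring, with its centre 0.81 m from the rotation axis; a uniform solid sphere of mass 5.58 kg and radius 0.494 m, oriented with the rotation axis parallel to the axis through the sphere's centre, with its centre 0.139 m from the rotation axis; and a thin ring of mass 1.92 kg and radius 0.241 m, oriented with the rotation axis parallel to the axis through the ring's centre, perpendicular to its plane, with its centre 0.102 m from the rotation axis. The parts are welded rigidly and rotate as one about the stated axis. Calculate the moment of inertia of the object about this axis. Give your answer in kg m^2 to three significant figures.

5.16

Thin disk: I_cm = (1/4)MR² = (1/4)(2.84)(0.0935)² = 0.006207 kg m^2; axis through the centre, so I = 0.006207 kg m^2.
Thin ring: I_cm = (1/2)MR² = (1/2)(5.98)(0.385)² = 0.44319 kg m^2; centre at d = 0.81 m, so the parallel axis theorem gives I = 0.44319 + (5.98)(0.81)² = 4.3667 kg m^2.
Solid sphere: I_cm = (2/5)MR² = (2/5)(5.58)(0.494)² = 0.54469 kg m^2; centre at d = 0.139 m, so the parallel axis theorem gives I = 0.54469 + (5.58)(0.139)² = 0.6525 kg m^2.
Thin ring: I_cm = MR² = (1.92)(0.241)² = 0.11152 kg m^2; centre at d = 0.102 m, so the parallel axis theorem gives I = 0.11152 + (1.92)(0.102)² = 0.13149 kg m^2.
Total I = 0.006207 + 4.3667 + 0.6525 + 0.13149 = 5.1569 kg m^2.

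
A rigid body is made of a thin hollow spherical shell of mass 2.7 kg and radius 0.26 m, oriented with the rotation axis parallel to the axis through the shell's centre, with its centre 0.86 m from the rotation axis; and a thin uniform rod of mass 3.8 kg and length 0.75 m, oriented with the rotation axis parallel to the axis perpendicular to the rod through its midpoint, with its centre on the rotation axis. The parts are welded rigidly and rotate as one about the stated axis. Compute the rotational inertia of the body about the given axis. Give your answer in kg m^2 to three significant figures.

Spherical shell: I_cm = (2/3)MR² = (2/3)(2.7)(0.26)² = 0.12168 kg m^2; centre at d = 0.86 m, so the parallel axis theorem gives I = 0.12168 + (2.7)(0.86)² = 2.1186 kg m^2.
Thin rod: I_cm = (1/12)ML² = (1/12)(3.8)(0.75)² = 0.17812 kg m^2; axis through the centre, so I = 0.17812 kg m^2.
Total I = 2.1186 + 0.17812 = 2.2967 kg m^2.

2.30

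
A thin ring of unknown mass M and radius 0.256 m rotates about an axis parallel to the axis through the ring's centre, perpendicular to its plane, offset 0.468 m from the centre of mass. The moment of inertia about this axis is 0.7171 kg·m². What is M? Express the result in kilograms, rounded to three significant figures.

2.52

I = I_cm + Md² = MR² + Md² = M·[1·(0.256)² + (0.468)²] = M·0.28456.
So M = 0.7171 / 0.28456 = 2.52 kg.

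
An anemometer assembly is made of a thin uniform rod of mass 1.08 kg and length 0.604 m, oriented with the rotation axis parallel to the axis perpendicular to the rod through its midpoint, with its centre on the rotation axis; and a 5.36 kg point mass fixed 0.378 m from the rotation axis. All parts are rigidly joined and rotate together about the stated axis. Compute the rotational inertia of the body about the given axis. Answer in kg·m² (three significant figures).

Thin rod: I_cm = (1/12)ML² = (1/12)(1.08)(0.604)² = 0.032833 kg·m²; axis through the centre, so I = 0.032833 kg·m².
Point mass: I_cm = 0; centre at d = 0.378 m, so the parallel axis theorem gives I = 0 + (5.36)(0.378)² = 0.76586 kg·m².
Total I = 0.032833 + 0.76586 = 0.79869 kg·m².

0.799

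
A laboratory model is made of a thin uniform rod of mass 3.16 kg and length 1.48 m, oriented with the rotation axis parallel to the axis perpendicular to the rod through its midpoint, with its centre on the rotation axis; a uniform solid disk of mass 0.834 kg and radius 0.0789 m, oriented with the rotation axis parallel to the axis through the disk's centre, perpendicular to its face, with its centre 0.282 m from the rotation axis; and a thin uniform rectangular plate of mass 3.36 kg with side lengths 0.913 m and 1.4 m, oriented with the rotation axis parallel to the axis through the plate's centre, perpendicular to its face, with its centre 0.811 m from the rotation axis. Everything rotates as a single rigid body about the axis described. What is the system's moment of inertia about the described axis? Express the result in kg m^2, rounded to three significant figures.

Thin rod: I_cm = (1/12)ML² = (1/12)(3.16)(1.48)² = 0.57681 kg m^2; axis through the centre, so I = 0.57681 kg m^2.
Solid disk: I_cm = (1/2)MR² = (1/2)(0.834)(0.0789)² = 0.0025959 kg m^2; centre at d = 0.282 m, so the parallel axis theorem gives I = 0.0025959 + (0.834)(0.282)² = 0.068919 kg m^2.
Rectangular plate: I_cm = (1/12)M(a²+b²) = (1/12)(3.36)[(0.913)² + (1.4)²] = 0.7822 kg m^2; centre at d = 0.811 m, so the parallel axis theorem gives I = 0.7822 + (3.36)(0.811)² = 2.9921 kg m^2.
Total I = 0.57681 + 0.068919 + 2.9921 = 3.6379 kg m^2.

3.64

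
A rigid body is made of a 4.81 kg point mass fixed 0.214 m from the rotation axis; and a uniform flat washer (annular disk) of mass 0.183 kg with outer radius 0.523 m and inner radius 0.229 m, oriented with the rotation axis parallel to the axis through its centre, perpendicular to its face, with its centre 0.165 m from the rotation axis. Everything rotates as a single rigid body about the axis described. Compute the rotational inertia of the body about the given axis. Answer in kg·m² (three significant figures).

0.255

Point mass: I_cm = 0; centre at d = 0.214 m, so I = I_cm + Md² gives I = 0 + (4.81)(0.214)² = 0.22028 kg·m².
Annular disk: I_cm = (1/2)M(R²+r²) = (1/2)(0.183)[(0.523)² + (0.229)²] = 0.029826 kg·m²; centre at d = 0.165 m, so I = I_cm + Md² gives I = 0.029826 + (0.183)(0.165)² = 0.034808 kg·m².
Total I = 0.22028 + 0.034808 = 0.25509 kg·m².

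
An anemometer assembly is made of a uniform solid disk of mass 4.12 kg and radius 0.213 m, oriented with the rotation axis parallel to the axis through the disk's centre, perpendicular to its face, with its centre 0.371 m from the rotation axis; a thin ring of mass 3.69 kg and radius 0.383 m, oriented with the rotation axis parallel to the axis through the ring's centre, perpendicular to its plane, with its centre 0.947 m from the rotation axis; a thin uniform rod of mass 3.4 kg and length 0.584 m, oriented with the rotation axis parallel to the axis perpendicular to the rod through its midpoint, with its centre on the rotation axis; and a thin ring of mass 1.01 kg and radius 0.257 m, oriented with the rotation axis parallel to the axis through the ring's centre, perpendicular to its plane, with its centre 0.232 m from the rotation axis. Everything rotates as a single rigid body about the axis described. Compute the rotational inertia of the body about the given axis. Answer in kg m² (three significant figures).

4.73

Solid disk: I_cm = (1/2)MR² = (1/2)(4.12)(0.213)² = 0.09346 kg m²; centre at d = 0.371 m, so I = I_cm + Md² gives I = 0.09346 + (4.12)(0.371)² = 0.66054 kg m².
Thin ring: I_cm = MR² = (3.69)(0.383)² = 0.54128 kg m²; centre at d = 0.947 m, so I = I_cm + Md² gives I = 0.54128 + (3.69)(0.947)² = 3.8505 kg m².
Thin rod: I_cm = (1/12)ML² = (1/12)(3.4)(0.584)² = 0.096633 kg m²; axis through the centre, so I = 0.096633 kg m².
Thin ring: I_cm = MR² = (1.01)(0.257)² = 0.066709 kg m²; centre at d = 0.232 m, so I = I_cm + Md² gives I = 0.066709 + (1.01)(0.232)² = 0.12107 kg m².
Total I = 0.66054 + 3.8505 + 0.096633 + 0.12107 = 4.7288 kg m².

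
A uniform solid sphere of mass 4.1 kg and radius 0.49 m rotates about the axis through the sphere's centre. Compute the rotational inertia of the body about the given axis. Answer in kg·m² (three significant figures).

0.394

I_cm = (2/5)MR² = (2/5)(4.1)(0.49)² = 0.39376 kg·m²; axis through the centre, so I = 0.39376 kg·m².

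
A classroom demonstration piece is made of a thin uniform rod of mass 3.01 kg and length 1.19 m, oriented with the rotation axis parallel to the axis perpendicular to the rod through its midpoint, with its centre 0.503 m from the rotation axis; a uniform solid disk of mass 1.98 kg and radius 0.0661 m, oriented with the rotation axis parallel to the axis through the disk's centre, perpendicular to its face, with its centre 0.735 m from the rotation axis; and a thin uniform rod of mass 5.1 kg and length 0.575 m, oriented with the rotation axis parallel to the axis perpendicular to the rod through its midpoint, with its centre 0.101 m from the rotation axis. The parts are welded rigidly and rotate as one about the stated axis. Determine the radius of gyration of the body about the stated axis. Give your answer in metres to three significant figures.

0.486

Thin rod: I_cm = (1/12)ML² = (1/12)(3.01)(1.19)² = 0.35521 kg m^2; centre at d = 0.503 m, so the parallel axis theorem gives I = 0.35521 + (3.01)(0.503)² = 1.1168 kg m^2.
Solid disk: I_cm = (1/2)MR² = (1/2)(1.98)(0.0661)² = 0.0043255 kg m^2; centre at d = 0.735 m, so the parallel axis theorem gives I = 0.0043255 + (1.98)(0.735)² = 1.074 kg m^2.
Thin rod: I_cm = (1/12)ML² = (1/12)(5.1)(0.575)² = 0.14052 kg m^2; centre at d = 0.101 m, so the parallel axis theorem gives I = 0.14052 + (5.1)(0.101)² = 0.19254 kg m^2.
Total I = 2.3833 kg m^2; total mass M = 10.09 kg.
k = √(I/M) = √(2.3833/10.09) = 0.48601 m.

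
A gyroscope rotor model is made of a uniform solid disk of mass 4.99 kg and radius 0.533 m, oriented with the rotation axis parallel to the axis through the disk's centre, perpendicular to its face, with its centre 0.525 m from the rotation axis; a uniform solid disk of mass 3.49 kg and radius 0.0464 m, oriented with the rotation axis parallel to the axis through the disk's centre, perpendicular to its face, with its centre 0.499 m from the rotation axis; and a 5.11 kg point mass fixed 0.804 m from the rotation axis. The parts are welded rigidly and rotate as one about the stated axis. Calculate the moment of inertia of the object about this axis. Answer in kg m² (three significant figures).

6.26

Solid disk: I_cm = (1/2)MR² = (1/2)(4.99)(0.533)² = 0.7088 kg m²; centre at d = 0.525 m, so I = I_cm + Md² gives I = 0.7088 + (4.99)(0.525)² = 2.0842 kg m².
Solid disk: I_cm = (1/2)MR² = (1/2)(3.49)(0.0464)² = 0.0037569 kg m²; centre at d = 0.499 m, so I = I_cm + Md² gives I = 0.0037569 + (3.49)(0.499)² = 0.87277 kg m².
Point mass: I_cm = 0; centre at d = 0.804 m, so I = I_cm + Md² gives I = 0 + (5.11)(0.804)² = 3.3032 kg m².
Total I = 2.0842 + 0.87277 + 3.3032 = 6.2601 kg m².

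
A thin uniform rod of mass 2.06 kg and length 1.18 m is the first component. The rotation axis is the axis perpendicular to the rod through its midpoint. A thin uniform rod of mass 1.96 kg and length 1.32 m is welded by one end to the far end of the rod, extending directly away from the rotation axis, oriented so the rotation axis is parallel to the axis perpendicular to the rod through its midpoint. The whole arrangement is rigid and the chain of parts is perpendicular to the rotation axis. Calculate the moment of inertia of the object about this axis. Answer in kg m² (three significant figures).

Thin rod: I_cm = (1/12)ML² = (1/12)(2.06)(1.18)² = 0.23903 kg m²; axis through the centre, so I = 0.23903 kg m².
Thin rod: I_cm = (1/12)ML² = (1/12)(1.96)(1.32)² = 0.28459 kg m²; centre at d = 0.59 + 0.66 = 1.25 m, so the parallel axis theorem gives I = 0.28459 + (1.96)(1.25)² = 3.3471 kg m².
Total I = 0.23903 + 3.3471 = 3.5861 kg m².

3.59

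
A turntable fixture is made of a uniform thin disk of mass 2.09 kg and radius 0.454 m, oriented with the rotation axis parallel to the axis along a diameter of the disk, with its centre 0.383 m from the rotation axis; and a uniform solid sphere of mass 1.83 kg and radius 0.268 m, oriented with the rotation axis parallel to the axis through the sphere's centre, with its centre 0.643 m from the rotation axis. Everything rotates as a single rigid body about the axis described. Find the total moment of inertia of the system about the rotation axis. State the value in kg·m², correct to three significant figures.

Thin disk: I_cm = (1/4)MR² = (1/4)(2.09)(0.454)² = 0.1077 kg·m²; centre at d = 0.383 m, so the parallel axis theorem gives I = 0.1077 + (2.09)(0.383)² = 0.41428 kg·m².
Solid sphere: I_cm = (2/5)MR² = (2/5)(1.83)(0.268)² = 0.052575 kg·m²; centre at d = 0.643 m, so the parallel axis theorem gives I = 0.052575 + (1.83)(0.643)² = 0.80919 kg·m².
Total I = 0.41428 + 0.80919 = 1.2235 kg·m².

1.22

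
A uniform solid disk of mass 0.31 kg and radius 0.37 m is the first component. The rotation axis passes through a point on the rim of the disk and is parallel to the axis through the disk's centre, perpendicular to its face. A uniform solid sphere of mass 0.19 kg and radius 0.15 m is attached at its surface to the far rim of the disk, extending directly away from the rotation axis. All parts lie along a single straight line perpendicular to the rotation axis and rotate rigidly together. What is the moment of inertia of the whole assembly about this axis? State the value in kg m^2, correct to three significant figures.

Solid disk: I_cm = (1/2)MR² = (1/2)(0.31)(0.37)² = 0.021219 kg m^2; centre at d = 0.37 m, so I = I_cm + Md² gives I = 0.021219 + (0.31)(0.37)² = 0.063658 kg m^2.
Solid sphere: I_cm = (2/5)MR² = (2/5)(0.19)(0.15)² = 0.00171 kg m^2; centre at d = 0.37 + 0.37 + 0.15 = 0.89 m, so I = I_cm + Md² gives I = 0.00171 + (0.19)(0.89)² = 0.15221 kg m^2.
Total I = 0.063658 + 0.15221 = 0.21587 kg m^2.

0.216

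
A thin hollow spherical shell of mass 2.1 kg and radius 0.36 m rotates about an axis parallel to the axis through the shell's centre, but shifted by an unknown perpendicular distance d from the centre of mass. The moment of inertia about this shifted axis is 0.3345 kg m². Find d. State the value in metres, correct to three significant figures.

About the centre-of-mass axis, I_cm = (2/3)MR² = (2/3)(2.1)(0.36)² = 0.18144 kg m².
Parallel axis theorem: I = I_cm + Md², so Md² = 0.3345 − 0.18144 = 0.15306 kg m².
d = √(0.15306 / 2.1) = 0.26997 m.

0.270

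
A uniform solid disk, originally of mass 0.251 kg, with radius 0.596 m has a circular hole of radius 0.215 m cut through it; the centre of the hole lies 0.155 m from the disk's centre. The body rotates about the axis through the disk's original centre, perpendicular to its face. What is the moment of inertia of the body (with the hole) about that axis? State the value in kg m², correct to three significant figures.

0.0430

Unpierced body about its centre: I₀ = (1/2)MR² = (1/2)(0.251)(0.596)² = 0.04458 kg m².
The removed disk has mass m = M·(r/R)² = (0.251)(0.215/0.596)² = 0.032663 kg (same uniform areal density).
Its moment of inertia about the rotation axis (parallel-axis theorem): I_hole = (1/2)mr² + md² = (1/2)(0.032663)(0.215)² + (0.032663)(0.155)² = 0.0015397 kg m².
Treating the hole as negative mass, I = I₀ − I_hole = 0.04458 − 0.0015397 = 0.04304 kg m².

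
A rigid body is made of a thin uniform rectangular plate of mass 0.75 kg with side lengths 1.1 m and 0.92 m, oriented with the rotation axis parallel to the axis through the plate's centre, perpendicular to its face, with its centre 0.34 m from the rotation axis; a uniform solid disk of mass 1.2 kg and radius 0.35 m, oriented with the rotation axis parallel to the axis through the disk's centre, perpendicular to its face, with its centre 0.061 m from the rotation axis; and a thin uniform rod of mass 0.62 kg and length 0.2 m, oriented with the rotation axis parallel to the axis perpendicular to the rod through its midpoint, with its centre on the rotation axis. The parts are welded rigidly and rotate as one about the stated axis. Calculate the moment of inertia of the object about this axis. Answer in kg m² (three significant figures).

0.295

Rectangular plate: I_cm = (1/12)M(a²+b²) = (1/12)(0.75)[(1.1)² + (0.92)²] = 0.12853 kg m²; centre at d = 0.34 m, so I = I_cm + Md² gives I = 0.12853 + (0.75)(0.34)² = 0.21522 kg m².
Solid disk: I_cm = (1/2)MR² = (1/2)(1.2)(0.35)² = 0.0735 kg m²; centre at d = 0.061 m, so I = I_cm + Md² gives I = 0.0735 + (1.2)(0.061)² = 0.077965 kg m².
Thin rod: I_cm = (1/12)ML² = (1/12)(0.62)(0.2)² = 0.0020667 kg m²; axis through the centre, so I = 0.0020667 kg m².
Total I = 0.21522 + 0.077965 + 0.0020667 = 0.29526 kg m².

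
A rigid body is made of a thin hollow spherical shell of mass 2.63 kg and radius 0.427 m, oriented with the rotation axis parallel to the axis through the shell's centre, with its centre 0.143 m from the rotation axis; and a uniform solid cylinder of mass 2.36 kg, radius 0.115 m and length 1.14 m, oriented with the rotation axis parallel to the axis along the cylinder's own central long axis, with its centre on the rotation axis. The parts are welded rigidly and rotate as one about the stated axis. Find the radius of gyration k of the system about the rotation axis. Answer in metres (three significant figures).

Spherical shell: I_cm = (2/3)MR² = (2/3)(2.63)(0.427)² = 0.31968 kg m²; centre at d = 0.143 m, so I = I_cm + Md² gives I = 0.31968 + (2.63)(0.143)² = 0.37346 kg m².
Solid cylinder: I_cm = (1/2)MR² = (1/2)(2.36)(0.115)² = 0.015605 kg m²; axis through the centre, so I = 0.015605 kg m².
Total I = 0.38907 kg m²; total mass M = 4.99 kg.
k = √(I/M) = √(0.38907/4.99) = 0.27923 m.

0.279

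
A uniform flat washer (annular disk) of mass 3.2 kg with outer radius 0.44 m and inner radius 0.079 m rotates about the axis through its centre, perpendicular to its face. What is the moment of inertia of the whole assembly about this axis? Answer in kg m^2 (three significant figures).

0.320

I_cm = (1/2)M(R²+r²) = (1/2)(3.2)[(0.44)² + (0.079)²] = 0.31975 kg m^2; axis through the centre, so I = 0.31975 kg m^2.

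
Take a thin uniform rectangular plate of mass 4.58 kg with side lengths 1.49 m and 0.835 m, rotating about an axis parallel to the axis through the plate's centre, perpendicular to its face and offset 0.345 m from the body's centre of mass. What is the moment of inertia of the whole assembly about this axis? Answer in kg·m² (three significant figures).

I_cm = (1/12)M(a²+b²) = (1/12)(4.58)[(1.49)² + (0.835)²] = 1.1134 kg·m²; centre at d = 0.345 m, so I = I_cm + Md² gives I = 1.1134 + (4.58)(0.345)² = 1.6586 kg·m².

1.66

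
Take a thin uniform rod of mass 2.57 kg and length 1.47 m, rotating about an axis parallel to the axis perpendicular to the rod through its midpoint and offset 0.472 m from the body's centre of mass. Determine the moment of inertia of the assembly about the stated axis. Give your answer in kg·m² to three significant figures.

I_cm = (1/12)ML² = (1/12)(2.57)(1.47)² = 0.46279 kg·m²; centre at d = 0.472 m, so I = I_cm + Md² gives I = 0.46279 + (2.57)(0.472)² = 1.0353 kg·m².

1.04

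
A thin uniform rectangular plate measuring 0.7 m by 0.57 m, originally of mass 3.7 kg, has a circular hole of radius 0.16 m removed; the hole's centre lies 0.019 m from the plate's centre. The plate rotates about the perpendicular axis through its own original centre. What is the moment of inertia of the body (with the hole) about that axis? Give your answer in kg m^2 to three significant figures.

0.241

Unpierced body about its centre: I₀ = (1/12)M(a²+b²) = (1/12)(3.7)[(0.7)² + (0.57)²] = 0.25126 kg m^2.
The removed disk has mass m = M·πr²/(ab) = (3.7)·π(0.16)²/(0.7·0.57) = 0.74579 kg (same uniform areal density).
Its moment of inertia about the rotation axis (parallel-axis theorem): I_hole = (1/2)mr² + md² = (1/2)(0.74579)(0.16)² + (0.74579)(0.019)² = 0.0098154 kg m^2.
Treating the hole as negative mass, I = I₀ − I_hole = 0.25126 − 0.0098154 = 0.24145 kg m^2.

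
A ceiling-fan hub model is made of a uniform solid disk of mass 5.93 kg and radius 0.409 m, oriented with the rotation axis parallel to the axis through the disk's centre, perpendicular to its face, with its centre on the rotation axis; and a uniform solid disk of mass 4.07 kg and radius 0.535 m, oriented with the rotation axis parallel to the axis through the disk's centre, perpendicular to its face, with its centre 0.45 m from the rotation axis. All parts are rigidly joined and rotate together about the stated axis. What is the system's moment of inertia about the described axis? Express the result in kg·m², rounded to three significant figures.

Solid disk: I_cm = (1/2)MR² = (1/2)(5.93)(0.409)² = 0.49599 kg·m²; axis through the centre, so I = 0.49599 kg·m².
Solid disk: I_cm = (1/2)MR² = (1/2)(4.07)(0.535)² = 0.58247 kg·m²; centre at d = 0.45 m, so the parallel axis theorem gives I = 0.58247 + (4.07)(0.45)² = 1.4066 kg·m².
Total I = 0.49599 + 1.4066 = 1.9026 kg·m².

1.90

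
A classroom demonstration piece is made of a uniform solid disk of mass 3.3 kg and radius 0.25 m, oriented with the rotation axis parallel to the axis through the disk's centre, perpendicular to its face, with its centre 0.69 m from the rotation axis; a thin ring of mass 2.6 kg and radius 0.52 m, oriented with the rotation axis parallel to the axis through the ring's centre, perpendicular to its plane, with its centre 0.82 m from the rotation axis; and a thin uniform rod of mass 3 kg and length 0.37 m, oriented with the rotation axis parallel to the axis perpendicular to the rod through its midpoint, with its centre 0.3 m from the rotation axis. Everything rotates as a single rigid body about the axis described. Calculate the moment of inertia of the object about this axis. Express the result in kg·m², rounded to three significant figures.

Solid disk: I_cm = (1/2)MR² = (1/2)(3.3)(0.25)² = 0.10312 kg·m²; centre at d = 0.69 m, so the parallel axis theorem gives I = 0.10312 + (3.3)(0.69)² = 1.6743 kg·m².
Thin ring: I_cm = MR² = (2.6)(0.52)² = 0.70304 kg·m²; centre at d = 0.82 m, so the parallel axis theorem gives I = 0.70304 + (2.6)(0.82)² = 2.4513 kg·m².
Thin rod: I_cm = (1/12)ML² = (1/12)(3)(0.37)² = 0.034225 kg·m²; centre at d = 0.3 m, so the parallel axis theorem gives I = 0.034225 + (3)(0.3)² = 0.30423 kg·m².
Total I = 1.6743 + 2.4513 + 0.30423 = 4.4298 kg·m².

4.43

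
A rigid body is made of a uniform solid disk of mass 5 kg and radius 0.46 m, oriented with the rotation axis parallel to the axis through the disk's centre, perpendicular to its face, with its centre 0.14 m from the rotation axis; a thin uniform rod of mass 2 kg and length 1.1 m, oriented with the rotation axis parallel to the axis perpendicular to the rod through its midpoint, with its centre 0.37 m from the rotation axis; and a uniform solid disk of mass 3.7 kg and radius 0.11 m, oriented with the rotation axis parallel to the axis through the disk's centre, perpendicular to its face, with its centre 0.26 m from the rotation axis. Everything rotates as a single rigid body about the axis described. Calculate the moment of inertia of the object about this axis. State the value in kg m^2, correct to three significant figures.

Solid disk: I_cm = (1/2)MR² = (1/2)(5)(0.46)² = 0.529 kg m^2; centre at d = 0.14 m, so I = I_cm + Md² gives I = 0.529 + (5)(0.14)² = 0.627 kg m^2.
Thin rod: I_cm = (1/12)ML² = (1/12)(2)(1.1)² = 0.20167 kg m^2; centre at d = 0.37 m, so I = I_cm + Md² gives I = 0.20167 + (2)(0.37)² = 0.47547 kg m^2.
Solid disk: I_cm = (1/2)MR² = (1/2)(3.7)(0.11)² = 0.022385 kg m^2; centre at d = 0.26 m, so I = I_cm + Md² gives I = 0.022385 + (3.7)(0.26)² = 0.27251 kg m^2.
Total I = 0.627 + 0.47547 + 0.27251 = 1.375 kg m^2.

1.37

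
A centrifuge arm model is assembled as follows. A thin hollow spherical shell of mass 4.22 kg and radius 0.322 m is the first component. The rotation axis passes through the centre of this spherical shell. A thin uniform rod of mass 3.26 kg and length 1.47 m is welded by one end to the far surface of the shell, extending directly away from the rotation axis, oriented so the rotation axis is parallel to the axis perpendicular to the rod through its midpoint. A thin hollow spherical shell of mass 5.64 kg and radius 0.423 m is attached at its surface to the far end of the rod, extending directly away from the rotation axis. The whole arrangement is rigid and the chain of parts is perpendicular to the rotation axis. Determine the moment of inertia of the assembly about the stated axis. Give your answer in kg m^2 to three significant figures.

Spherical shell: I_cm = (2/3)MR² = (2/3)(4.22)(0.322)² = 0.2917 kg m^2; axis through the centre, so I = 0.2917 kg m^2.
Thin rod: I_cm = (1/12)ML² = (1/12)(3.26)(1.47)² = 0.58704 kg m^2; centre at d = 0.322 + 0.735 = 1.057 m, so I = I_cm + Md² gives I = 0.58704 + (3.26)(1.057)² = 4.2293 kg m^2.
Spherical shell: I_cm = (2/3)MR² = (2/3)(5.64)(0.423)² = 0.67277 kg m^2; centre at d = 0.322 + 0.735 + 0.735 + 0.423 = 2.215 m, so I = I_cm + Md² gives I = 0.67277 + (5.64)(2.215)² = 28.344 kg m^2.
Total I = 0.2917 + 4.2293 + 28.344 = 32.865 kg m^2.

32.9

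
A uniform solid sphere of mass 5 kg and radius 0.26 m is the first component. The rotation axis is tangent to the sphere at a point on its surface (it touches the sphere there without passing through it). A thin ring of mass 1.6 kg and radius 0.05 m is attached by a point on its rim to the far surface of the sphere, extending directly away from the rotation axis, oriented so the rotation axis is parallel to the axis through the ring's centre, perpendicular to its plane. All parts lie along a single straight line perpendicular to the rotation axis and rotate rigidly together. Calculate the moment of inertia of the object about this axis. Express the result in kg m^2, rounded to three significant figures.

0.997

Solid sphere: I_cm = (2/5)MR² = (2/5)(5)(0.26)² = 0.1352 kg m^2; centre at d = 0.26 m, so the parallel axis theorem gives I = 0.1352 + (5)(0.26)² = 0.4732 kg m^2.
Thin ring: I_cm = MR² = (1.6)(0.05)² = 0.004 kg m^2; centre at d = 0.26 + 0.26 + 0.05 = 0.57 m, so the parallel axis theorem gives I = 0.004 + (1.6)(0.57)² = 0.52384 kg m^2.
Total I = 0.4732 + 0.52384 = 0.99704 kg m^2.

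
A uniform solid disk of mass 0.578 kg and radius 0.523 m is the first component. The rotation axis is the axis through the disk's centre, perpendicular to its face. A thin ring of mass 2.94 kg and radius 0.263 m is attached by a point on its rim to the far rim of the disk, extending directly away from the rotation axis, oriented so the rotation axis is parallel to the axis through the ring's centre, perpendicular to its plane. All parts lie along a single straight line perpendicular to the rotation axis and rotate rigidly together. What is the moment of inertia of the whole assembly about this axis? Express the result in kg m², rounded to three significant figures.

2.10

Solid disk: I_cm = (1/2)MR² = (1/2)(0.578)(0.523)² = 0.07905 kg m²; axis through the centre, so I = 0.07905 kg m².
Thin ring: I_cm = MR² = (2.94)(0.263)² = 0.20336 kg m²; centre at d = 0.523 + 0.263 = 0.786 m, so the parallel axis theorem gives I = 0.20336 + (2.94)(0.786)² = 2.0197 kg m².
Total I = 0.07905 + 2.0197 = 2.0987 kg m².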